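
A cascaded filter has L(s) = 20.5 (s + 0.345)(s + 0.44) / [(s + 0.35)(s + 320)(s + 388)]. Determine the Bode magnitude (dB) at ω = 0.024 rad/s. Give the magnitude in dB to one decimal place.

|j0.024 + 0.345| = √(0.024² + 0.345²) = 0.3458
|j0.024 + 0.44| = √(0.024² + 0.44²) = 0.4407
|j0.024 + 0.35| = √(0.024² + 0.35²) = 0.3508
|j0.024 + 320| = √(0.024² + 320²) = 320
|j0.024 + 388| = √(0.024² + 388²) = 388
|L(j0.024)| = 20.5 × 0.3458 × 0.4407 / (0.3508 × 320 × 388) = 7.1722e-05
20 log₁₀(7.1722e-05) = -82.89 dB

-82.9 dB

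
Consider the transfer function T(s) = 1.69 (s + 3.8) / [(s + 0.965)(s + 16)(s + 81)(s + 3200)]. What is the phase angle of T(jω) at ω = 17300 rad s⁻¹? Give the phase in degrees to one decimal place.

-259.2°

∠(j17300 + 3.8) = arctan(17300/3.8) = 89.99°
∠(j17300 + 0.965) = arctan(17300/0.965) = 90.00°
∠(j17300 + 16) = arctan(17300/16) = 89.95°
∠(j17300 + 81) = arctan(17300/81) = 89.73°
∠(j17300 + 3200) = arctan(17300/3200) = 79.52°
∠T(j17300) = 89.99° − (90.00° + 89.95° + 89.73° + 79.52°) = -259.21°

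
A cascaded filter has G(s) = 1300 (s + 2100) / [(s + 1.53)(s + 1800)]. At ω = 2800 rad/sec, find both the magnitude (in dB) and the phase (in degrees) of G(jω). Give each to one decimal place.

|G| = -6.2 dB, ∠G = -94.1°

|j2800 + 2100| = √(2800² + 2100²) = 3500
|j2800 + 1.53| = √(2800² + 1.53²) = 2800
|j2800 + 1800| = √(2800² + 1800²) = 3329
|G(j2800)| = 1300 × 3500 / (2800 × 3329) = 0.48818
20 log₁₀(0.48818) = -6.23 dB
∠(j2800 + 2100) = arctan(2800/2100) = 53.13°
∠(j2800 + 1.53) = arctan(2800/1.53) = 89.97°
∠(j2800 + 1800) = arctan(2800/1800) = 57.26°
∠G(j2800) = 53.13° − (89.97° + 57.26°) = -94.10°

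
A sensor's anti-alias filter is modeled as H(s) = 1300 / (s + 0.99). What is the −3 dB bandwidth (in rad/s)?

For a single-pole low-pass, the −3 dB point is at the pole: ω = 0.99 rad/s.

0.99 rad/s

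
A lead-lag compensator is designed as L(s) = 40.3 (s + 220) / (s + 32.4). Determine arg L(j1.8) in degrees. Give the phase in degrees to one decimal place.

∠(j1.8 + 220) = arctan(1.8/220) = 0.47°
∠(j1.8 + 32.4) = arctan(1.8/32.4) = 3.18°
∠L(j1.8) = 0.47° − 3.18° = -2.71°

-2.7°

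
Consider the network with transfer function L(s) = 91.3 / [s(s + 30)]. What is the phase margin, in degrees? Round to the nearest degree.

84 deg

Gain crossover: |L(jω)| = 1 at ω ≈ 3.03 rad/s.
∠L(j3.03) = −90° − arctan(3.03/30) ≈ -95.76°
PM = 180° + (-95.76°) = 84.24°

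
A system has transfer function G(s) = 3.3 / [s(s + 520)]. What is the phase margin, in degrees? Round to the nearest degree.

Gain crossover: |G(jω)| = 1 at ω ≈ 0.00635 rad/sec.
∠G(j0.00635) = −90° − arctan(0.00635/520) ≈ -90.00°
PM = 180° + (-90.00°) = 90.00°

90°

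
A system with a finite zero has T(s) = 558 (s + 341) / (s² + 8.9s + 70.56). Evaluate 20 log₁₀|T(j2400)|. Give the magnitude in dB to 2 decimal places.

-12.58 dB

|j2400 + 341| = √(2400² + 341²) = 2424
|(j2400)² + 8.9(j2400) + 70.56| = |-5.7599e+06 + j21360| = 5.76e+06
|T(j2400)| = 558 × 2424 / 5.76e+06 = 0.23484
20 log₁₀(0.23484) = -12.585 dB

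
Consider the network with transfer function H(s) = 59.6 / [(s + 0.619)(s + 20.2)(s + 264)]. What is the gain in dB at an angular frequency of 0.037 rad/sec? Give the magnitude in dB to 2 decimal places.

-34.88 dB

|j0.037 + 0.619| = √(0.037² + 0.619²) = 0.6201
|j0.037 + 20.2| = √(0.037² + 20.2²) = 20.2
|j0.037 + 264| = √(0.037² + 264²) = 264
|H(j0.037)| = 59.6 / (0.6201 × 20.2 × 264) = 0.018023
20 log₁₀(0.018023) = -34.883 dB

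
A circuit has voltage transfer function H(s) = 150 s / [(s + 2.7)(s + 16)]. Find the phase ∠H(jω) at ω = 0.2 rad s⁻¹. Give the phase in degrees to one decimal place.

∠(j0.2) = 90.00°
∠(j0.2 + 2.7) = arctan(0.2/2.7) = 4.24°
∠(j0.2 + 16) = arctan(0.2/16) = 0.72°
∠H(j0.2) = 90.00° − (4.24° + 0.72°) = 85.05°

85.0 deg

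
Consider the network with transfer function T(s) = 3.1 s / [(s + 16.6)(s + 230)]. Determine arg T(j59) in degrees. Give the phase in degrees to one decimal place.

∠(j59) = 90.00°
∠(j59 + 16.6) = arctan(59/16.6) = 74.29°
∠(j59 + 230) = arctan(59/230) = 14.39°
∠T(j59) = 90.00° − (74.29° + 14.39°) = 1.33°

1.3 deg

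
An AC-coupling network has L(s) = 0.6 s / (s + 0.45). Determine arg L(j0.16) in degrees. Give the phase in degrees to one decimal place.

∠(j0.16) = 90.00°
∠(j0.16 + 0.45) = arctan(0.16/0.45) = 19.57°
∠L(j0.16) = 90.00° − 19.57° = 70.43°

70.4°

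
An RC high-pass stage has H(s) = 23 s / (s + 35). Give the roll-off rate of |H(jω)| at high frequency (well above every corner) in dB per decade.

With 1 zero and 1 pole, the high-frequency asymptotic slope is 20 × (1 − 1) = 0 dB/decade.

0 dB/decade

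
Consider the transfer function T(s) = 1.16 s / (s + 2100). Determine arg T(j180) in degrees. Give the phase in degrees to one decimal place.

85.1°

∠(j180) = 90.00°
∠(j180 + 2100) = arctan(180/2100) = 4.90°
∠T(j180) = 90.00° − 4.90° = 85.10°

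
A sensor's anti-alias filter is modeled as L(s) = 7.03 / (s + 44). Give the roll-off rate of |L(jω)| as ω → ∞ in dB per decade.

-20 dB/decade

With 0 zeros and 1 pole, the high-frequency asymptotic slope is 20 × (0 − 1) = -20 dB/decade.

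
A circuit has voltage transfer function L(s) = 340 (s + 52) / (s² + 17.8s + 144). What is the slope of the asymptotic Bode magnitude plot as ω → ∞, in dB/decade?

With 1 zero and 2 poles, the high-frequency asymptotic slope is 20 × (1 − 2) = -20 dB/decade.

-20 dB/decade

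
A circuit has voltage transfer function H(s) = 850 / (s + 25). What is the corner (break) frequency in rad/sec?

25 rad/sec

The single real pole at s = −25 gives a corner at ω = 25 rad/sec.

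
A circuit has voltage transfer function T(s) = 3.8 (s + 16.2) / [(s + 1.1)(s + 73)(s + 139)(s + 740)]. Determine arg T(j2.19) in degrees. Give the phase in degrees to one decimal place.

-58.4°

∠(j2.19 + 16.2) = arctan(2.19/16.2) = 7.70°
∠(j2.19 + 1.1) = arctan(2.19/1.1) = 63.33°
∠(j2.19 + 73) = arctan(2.19/73) = 1.72°
∠(j2.19 + 139) = arctan(2.19/139) = 0.90°
∠(j2.19 + 740) = arctan(2.19/740) = 0.17°
∠T(j2.19) = 7.70° − (63.33° + 1.72° + 0.90° + 0.17°) = -58.42°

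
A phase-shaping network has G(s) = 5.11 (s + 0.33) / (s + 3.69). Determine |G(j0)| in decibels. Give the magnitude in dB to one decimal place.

-6.8 dB

G(0) = 5.11 × 0.33 / 3.69 = 0.45699
20 log₁₀(0.45699) = -6.80 dB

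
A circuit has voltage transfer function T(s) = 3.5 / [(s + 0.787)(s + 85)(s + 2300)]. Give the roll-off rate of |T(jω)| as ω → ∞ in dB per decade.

With 0 zeros and 3 poles, the high-frequency asymptotic slope is 20 × (0 − 3) = -60 dB/decade.

-60 dB/decade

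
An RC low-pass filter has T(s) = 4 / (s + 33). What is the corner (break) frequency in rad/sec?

The single real pole at s = −33 gives a corner at ω = 33 rad/sec.

33 rad/sec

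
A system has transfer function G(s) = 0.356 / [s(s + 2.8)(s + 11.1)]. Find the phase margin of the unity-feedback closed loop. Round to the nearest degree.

Gain crossover: |G(jω)| = 1 at ω ≈ 0.0115 rad/s.
∠G(j0.0115) = −90° − arctan(0.0115/2.8) − arctan(0.0115/11.1) ≈ -90.29°
PM = 180° + (-90.29°) = 89.71°

90°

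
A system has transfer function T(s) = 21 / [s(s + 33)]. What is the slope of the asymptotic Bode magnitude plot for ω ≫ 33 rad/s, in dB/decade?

-40 dB/decade

With 0 zeros and 2 poles, the high-frequency asymptotic slope is 20 × (0 − 2) = -40 dB/decade.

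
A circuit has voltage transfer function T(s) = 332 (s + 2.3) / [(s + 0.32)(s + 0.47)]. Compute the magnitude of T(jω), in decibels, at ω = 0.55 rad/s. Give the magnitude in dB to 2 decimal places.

64.64 dB

|j0.55 + 2.3| = √(0.55² + 2.3²) = 2.365
|j0.55 + 0.32| = √(0.55² + 0.32²) = 0.6363
|j0.55 + 0.47| = √(0.55² + 0.47²) = 0.7235
|T(j0.55)| = 332 × 2.365 / (0.6363 × 0.7235) = 1705.5
20 log₁₀(1705.5) = 64.637 dB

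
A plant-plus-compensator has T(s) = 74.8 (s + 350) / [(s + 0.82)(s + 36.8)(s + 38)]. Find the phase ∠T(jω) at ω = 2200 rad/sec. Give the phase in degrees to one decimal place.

-187.1 deg

∠(j2200 + 350) = arctan(2200/350) = 80.96°
∠(j2200 + 0.82) = arctan(2200/0.82) = 89.98°
∠(j2200 + 36.8) = arctan(2200/36.8) = 89.04°
∠(j2200 + 38) = arctan(2200/38) = 89.01°
∠T(j2200) = 80.96° − (89.98° + 89.04° + 89.01°) = -187.07°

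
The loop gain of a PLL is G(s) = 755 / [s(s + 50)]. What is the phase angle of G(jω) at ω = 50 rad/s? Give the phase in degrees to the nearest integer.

∠(j50 + 50) = arctan(50/50) = 45.00°
∠(j50) = 90.00°
∠G(j50) = − (45.00° + 90.00°) = -135.00°

-135 deg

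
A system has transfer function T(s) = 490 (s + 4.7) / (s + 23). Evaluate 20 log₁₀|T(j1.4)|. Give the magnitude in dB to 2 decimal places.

|j1.4 + 4.7| = √(1.4² + 4.7²) = 4.904
|j1.4 + 23| = √(1.4² + 23²) = 23.04
|T(j1.4)| = 490 × 4.904 / 23.04 = 104.29
20 log₁₀(104.29) = 40.364 dB

40.36 dB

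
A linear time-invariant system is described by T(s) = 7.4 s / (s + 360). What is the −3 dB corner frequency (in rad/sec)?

360 rad/sec

For a single-pole high-pass, the −3 dB point is at the pole: ω = 360 rad/sec.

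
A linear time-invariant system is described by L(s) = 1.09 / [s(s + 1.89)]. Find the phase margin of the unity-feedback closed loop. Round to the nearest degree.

Gain crossover: |L(jω)| = 1 at ω ≈ 0.553 rad s⁻¹.
∠L(j0.553) = −90° − arctan(0.553/1.89) ≈ -106.32°
PM = 180° + (-106.32°) = 73.68°

74°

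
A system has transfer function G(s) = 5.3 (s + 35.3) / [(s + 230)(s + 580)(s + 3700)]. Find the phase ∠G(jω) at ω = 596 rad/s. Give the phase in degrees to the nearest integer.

∠(j596 + 35.3) = arctan(596/35.3) = 86.61°
∠(j596 + 230) = arctan(596/230) = 68.90°
∠(j596 + 580) = arctan(596/580) = 45.78°
∠(j596 + 3700) = arctan(596/3700) = 9.15°
∠G(j596) = 86.61° − (68.90° + 45.78° + 9.15°) = -37.22°

-37°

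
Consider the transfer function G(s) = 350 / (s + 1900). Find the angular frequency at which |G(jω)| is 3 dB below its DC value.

For a single-pole low-pass, the −3 dB point is at the pole: ω = 1900 rad/s.

1900 rad/s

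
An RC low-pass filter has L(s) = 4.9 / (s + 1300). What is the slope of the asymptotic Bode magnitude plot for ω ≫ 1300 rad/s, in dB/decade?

-20 dB/decade

With 0 zeros and 1 pole, the high-frequency asymptotic slope is 20 × (0 − 1) = -20 dB/decade.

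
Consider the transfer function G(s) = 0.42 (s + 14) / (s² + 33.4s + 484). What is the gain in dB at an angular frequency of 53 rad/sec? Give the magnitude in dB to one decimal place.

|j53 + 14| = √(53² + 14²) = 54.82
|(j53)² + 33.4(j53) + 484| = |-2325 + j1770.2| = 2922
|G(j53)| = 0.42 × 54.82 / 2922 = 0.0078788
20 log₁₀(0.0078788) = -42.07 dB

-42.1 dB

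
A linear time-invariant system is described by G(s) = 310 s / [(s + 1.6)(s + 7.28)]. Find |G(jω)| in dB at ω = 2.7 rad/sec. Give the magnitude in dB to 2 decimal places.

|j2.7| = 2.7
|j2.7 + 1.6| = √(2.7² + 1.6²) = 3.138
|j2.7 + 7.28| = √(2.7² + 7.28²) = 7.765
|G(j2.7)| = 310 × 2.7 / (3.138 × 7.765) = 34.347
20 log₁₀(34.347) = 30.718 dB

30.72 dB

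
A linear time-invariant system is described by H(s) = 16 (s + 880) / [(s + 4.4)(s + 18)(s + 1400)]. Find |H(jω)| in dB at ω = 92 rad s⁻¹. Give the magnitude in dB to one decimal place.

-58.6 dB

|j92 + 880| = √(92² + 880²) = 884.8
|j92 + 4.4| = √(92² + 4.4²) = 92.11
|j92 + 18| = √(92² + 18²) = 93.74
|j92 + 1400| = √(92² + 1400²) = 1403
|H(j92)| = 16 × 884.8 / (92.11 × 93.74 × 1403) = 0.0011686
20 log₁₀(0.0011686) = -58.65 dB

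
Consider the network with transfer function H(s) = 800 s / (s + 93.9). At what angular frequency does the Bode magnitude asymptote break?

93.9 rad/sec

The single real pole at s = −93.9 gives a corner at ω = 93.9 rad/sec.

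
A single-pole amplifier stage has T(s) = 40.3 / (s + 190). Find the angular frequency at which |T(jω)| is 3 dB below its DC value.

190 rad/sec

For a single-pole low-pass, the −3 dB point is at the pole: ω = 190 rad/sec.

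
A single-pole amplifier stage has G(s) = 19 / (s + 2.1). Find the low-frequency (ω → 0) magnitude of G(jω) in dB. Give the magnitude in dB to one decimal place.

19.1 dB

G(0) = 19 / 2.1 = 9.0476
20 log₁₀(9.0476) = 19.13 dB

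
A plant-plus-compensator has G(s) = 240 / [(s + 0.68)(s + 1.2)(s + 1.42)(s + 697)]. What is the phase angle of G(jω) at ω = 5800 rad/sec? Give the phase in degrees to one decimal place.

∠(j5800 + 0.68) = arctan(5800/0.68) = 89.99°
∠(j5800 + 1.2) = arctan(5800/1.2) = 89.99°
∠(j5800 + 1.42) = arctan(5800/1.42) = 89.99°
∠(j5800 + 697) = arctan(5800/697) = 83.15°
∠G(j5800) = − (89.99° + 89.99° + 89.99° + 83.15°) = -353.11°

-353.1°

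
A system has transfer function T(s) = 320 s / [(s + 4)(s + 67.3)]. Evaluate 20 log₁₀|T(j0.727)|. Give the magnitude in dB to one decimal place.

-1.4 dB

|j0.727| = 0.727
|j0.727 + 4| = √(0.727² + 4²) = 4.066
|j0.727 + 67.3| = √(0.727² + 67.3²) = 67.3
|T(j0.727)| = 320 × 0.727 / (4.066 × 67.3) = 0.85021
20 log₁₀(0.85021) = -1.41 dB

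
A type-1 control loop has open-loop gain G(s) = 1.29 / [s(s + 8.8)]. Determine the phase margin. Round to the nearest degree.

89°

Gain crossover: |G(jω)| = 1 at ω ≈ 0.147 rad/s.
∠G(j0.147) = −90° − arctan(0.147/8.8) ≈ -90.95°
PM = 180° + (-90.95°) = 89.05°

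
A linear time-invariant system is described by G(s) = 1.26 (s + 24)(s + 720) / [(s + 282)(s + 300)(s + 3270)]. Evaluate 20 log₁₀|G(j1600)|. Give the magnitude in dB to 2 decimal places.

-68.70 dB

|j1600 + 24| = √(1600² + 24²) = 1600
|j1600 + 720| = √(1600² + 720²) = 1755
|j1600 + 282| = √(1600² + 282²) = 1625
|j1600 + 300| = √(1600² + 300²) = 1628
|j1600 + 3270| = √(1600² + 3270²) = 3640
|G(j1600)| = 1.26 × 1600 × 1755 / (1625 × 1628 × 3640) = 0.00036742
20 log₁₀(0.00036742) = -68.697 dB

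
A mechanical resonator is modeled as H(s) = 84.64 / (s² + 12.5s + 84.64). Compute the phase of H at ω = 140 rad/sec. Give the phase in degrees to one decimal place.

-174.9°

∠[(j140)² + 12.5(j140) + 84.64] = ∠[-19515 + j1750] = 174.88°
∠H(j140) = −174.88° = -174.88°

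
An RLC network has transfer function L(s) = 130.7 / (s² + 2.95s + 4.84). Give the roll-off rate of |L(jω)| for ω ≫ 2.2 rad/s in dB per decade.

With 0 zeros and 2 poles, the high-frequency asymptotic slope is 20 × (0 − 2) = -40 dB/decade.

-40 dB/decade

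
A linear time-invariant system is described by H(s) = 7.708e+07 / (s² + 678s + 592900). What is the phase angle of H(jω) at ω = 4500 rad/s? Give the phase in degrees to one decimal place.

∠[(j4500)² + 678(j4500) + 592900] = ∠[-1.9657e+07 + j3.051e+06] = 171.18°
∠H(j4500) = −171.18° = -171.18°

-171.2°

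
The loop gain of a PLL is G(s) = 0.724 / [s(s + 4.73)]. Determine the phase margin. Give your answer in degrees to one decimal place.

88.1°

Gain crossover: |G(jω)| = 1 at ω ≈ 0.153 rad s⁻¹.
∠G(j0.153) = −90° − arctan(0.153/4.73) ≈ -91.85°
PM = 180° + (-91.85°) = 88.15°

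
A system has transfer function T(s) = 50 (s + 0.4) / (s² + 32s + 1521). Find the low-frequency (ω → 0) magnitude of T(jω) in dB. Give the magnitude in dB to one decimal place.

-37.6 dB

T(0) = 50 × 0.4 / 1521 = 0.013149
20 log₁₀(0.013149) = -37.62 dB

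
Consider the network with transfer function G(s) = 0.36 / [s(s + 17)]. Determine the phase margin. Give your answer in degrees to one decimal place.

Gain crossover: |G(jω)| = 1 at ω ≈ 0.0212 rad/s.
∠G(j0.0212) = −90° − arctan(0.0212/17) ≈ -90.07°
PM = 180° + (-90.07°) = 89.93°

89.9°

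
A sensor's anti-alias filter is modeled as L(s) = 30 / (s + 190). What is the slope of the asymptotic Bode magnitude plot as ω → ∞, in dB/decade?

With 0 zeros and 1 pole, the high-frequency asymptotic slope is 20 × (0 − 1) = -20 dB/decade.

-20 dB/decade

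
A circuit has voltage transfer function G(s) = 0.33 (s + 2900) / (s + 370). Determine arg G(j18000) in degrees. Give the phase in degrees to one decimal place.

-8.0°

∠(j18000 + 2900) = arctan(18000/2900) = 80.85°
∠(j18000 + 370) = arctan(18000/370) = 88.82°
∠G(j18000) = 80.85° − 88.82° = -7.97°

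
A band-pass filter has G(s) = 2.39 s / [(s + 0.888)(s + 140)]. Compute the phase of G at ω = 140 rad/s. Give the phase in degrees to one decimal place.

-44.6°

∠(j140) = 90.00°
∠(j140 + 0.888) = arctan(140/0.888) = 89.64°
∠(j140 + 140) = arctan(140/140) = 45.00°
∠G(j140) = 90.00° − (89.64° + 45.00°) = -44.64°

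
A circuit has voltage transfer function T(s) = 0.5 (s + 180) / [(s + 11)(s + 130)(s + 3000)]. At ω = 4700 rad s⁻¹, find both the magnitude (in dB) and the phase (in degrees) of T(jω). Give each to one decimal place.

|T| = -154.4 dB, ∠T = -147.9°

|j4700 + 180| = √(4700² + 180²) = 4703
|j4700 + 11| = √(4700² + 11²) = 4700
|j4700 + 130| = √(4700² + 130²) = 4702
|j4700 + 3000| = √(4700² + 3000²) = 5576
|T(j4700)| = 0.5 × 4703 / (4700 × 4702 × 5576) = 1.9086e-08
20 log₁₀(1.9086e-08) = -154.39 dB
∠(j4700 + 180) = arctan(4700/180) = 87.81°
∠(j4700 + 11) = arctan(4700/11) = 89.87°
∠(j4700 + 130) = arctan(4700/130) = 88.42°
∠(j4700 + 3000) = arctan(4700/3000) = 57.45°
∠T(j4700) = 87.81° − (89.87° + 88.42° + 57.45°) = -147.92°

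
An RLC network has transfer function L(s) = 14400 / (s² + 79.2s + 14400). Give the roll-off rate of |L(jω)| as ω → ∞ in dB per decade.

-40 dB/decade

With 0 zeros and 2 poles, the high-frequency asymptotic slope is 20 × (0 − 2) = -40 dB/decade.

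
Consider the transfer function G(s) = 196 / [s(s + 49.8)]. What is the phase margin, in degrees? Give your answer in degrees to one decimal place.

Gain crossover: |G(jω)| = 1 at ω ≈ 3.92 rad/s.
∠G(j3.92) = −90° − arctan(3.92/49.8) ≈ -94.50°
PM = 180° + (-94.50°) = 85.50°

85.5°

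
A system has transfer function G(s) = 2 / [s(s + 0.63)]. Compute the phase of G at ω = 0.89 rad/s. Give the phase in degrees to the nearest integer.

∠(j0.89 + 0.63) = arctan(0.89/0.63) = 54.71°
∠(j0.89) = 90.00°
∠G(j0.89) = − (54.71° + 90.00°) = -144.71°

-145°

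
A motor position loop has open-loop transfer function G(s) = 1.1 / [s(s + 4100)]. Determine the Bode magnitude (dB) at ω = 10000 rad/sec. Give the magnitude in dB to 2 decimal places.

-159.85 dB

|j10000 + 4100| = √(10000² + 4100²) = 1.081e+04
|j10000| = 1e+04
|G(j10000)| = 1.1 / (1.081e+04 × 1e+04) = 1.0178e-08
20 log₁₀(1.0178e-08) = -159.847 dB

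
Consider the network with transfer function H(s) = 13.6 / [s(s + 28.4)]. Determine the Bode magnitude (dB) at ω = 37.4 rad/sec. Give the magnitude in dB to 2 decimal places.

-42.22 dB

|j37.4 + 28.4| = √(37.4² + 28.4²) = 46.96
|j37.4| = 37.4
|H(j37.4)| = 13.6 / (46.96 × 37.4) = 0.0077434
20 log₁₀(0.0077434) = -42.221 dB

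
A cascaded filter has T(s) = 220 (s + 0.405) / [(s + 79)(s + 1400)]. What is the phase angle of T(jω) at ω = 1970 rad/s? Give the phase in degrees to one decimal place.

∠(j1970 + 0.405) = arctan(1970/0.405) = 89.99°
∠(j1970 + 79) = arctan(1970/79) = 87.70°
∠(j1970 + 1400) = arctan(1970/1400) = 54.60°
∠T(j1970) = 89.99° − (87.70° + 54.60°) = -52.32°

-52.3°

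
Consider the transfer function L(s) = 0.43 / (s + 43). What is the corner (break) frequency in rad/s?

The single real pole at s = −43 gives a corner at ω = 43 rad/s.

43 rad/s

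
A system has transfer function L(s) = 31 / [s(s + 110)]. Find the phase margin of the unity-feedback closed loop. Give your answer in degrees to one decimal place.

89.9°

Gain crossover: |L(jω)| = 1 at ω ≈ 0.282 rad/sec.
∠L(j0.282) = −90° − arctan(0.282/110) ≈ -90.15°
PM = 180° + (-90.15°) = 89.85°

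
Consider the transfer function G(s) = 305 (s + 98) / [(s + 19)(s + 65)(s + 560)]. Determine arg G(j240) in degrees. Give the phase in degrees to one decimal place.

-115.7°

∠(j240 + 98) = arctan(240/98) = 67.79°
∠(j240 + 19) = arctan(240/19) = 85.47°
∠(j240 + 65) = arctan(240/65) = 74.85°
∠(j240 + 560) = arctan(240/560) = 23.20°
∠G(j240) = 67.79° − (85.47° + 74.85° + 23.20°) = -115.73°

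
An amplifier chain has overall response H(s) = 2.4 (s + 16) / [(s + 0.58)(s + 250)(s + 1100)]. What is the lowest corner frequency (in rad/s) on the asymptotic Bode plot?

Break frequencies occur at each pole and zero magnitude: 0.58 rad/s, 16 rad/s, 250 rad/s, 1100 rad/s.
The lowest is 0.58 rad/s.

0.58 rad/s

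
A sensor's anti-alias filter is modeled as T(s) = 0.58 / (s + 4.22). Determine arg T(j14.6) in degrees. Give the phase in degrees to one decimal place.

-73.9°

∠(j14.6 + 4.22) = arctan(14.6/4.22) = 73.88°
∠T(j14.6) = −73.88° = -73.88°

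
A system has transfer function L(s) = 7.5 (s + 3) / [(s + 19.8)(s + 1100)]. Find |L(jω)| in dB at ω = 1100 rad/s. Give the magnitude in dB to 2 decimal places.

|j1100 + 3| = √(1100² + 3²) = 1100
|j1100 + 19.8| = √(1100² + 19.8²) = 1100
|j1100 + 1100| = √(1100² + 1100²) = 1556
|L(j1100)| = 7.5 × 1100 / (1100 × 1556) = 0.0048204
20 log₁₀(0.0048204) = -46.338 dB

-46.34 dB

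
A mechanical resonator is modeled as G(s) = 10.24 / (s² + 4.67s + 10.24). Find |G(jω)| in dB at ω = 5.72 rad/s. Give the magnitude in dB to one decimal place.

|(j5.72)² + 4.67(j5.72) + 10.24| = |-22.478 + j26.712| = 34.91
|G(j5.72)| = 10.24 / 34.91 = 0.29331
20 log₁₀(0.29331) = -10.65 dB

-10.7 dB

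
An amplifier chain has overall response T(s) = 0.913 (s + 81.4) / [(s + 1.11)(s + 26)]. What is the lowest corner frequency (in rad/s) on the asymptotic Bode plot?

Break frequencies occur at each pole and zero magnitude: 1.11 rad/s, 26 rad/s, 81.4 rad/s.
The lowest is 1.11 rad/s.

1.11 rad/s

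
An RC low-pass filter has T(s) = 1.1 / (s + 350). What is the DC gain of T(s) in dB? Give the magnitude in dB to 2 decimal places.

T(0) = 1.1 / 350 = 0.0031429
20 log₁₀(0.0031429) = -50.054 dB

-50.05 dB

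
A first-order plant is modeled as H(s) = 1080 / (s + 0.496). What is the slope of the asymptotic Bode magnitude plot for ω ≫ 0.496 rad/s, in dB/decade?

-20 dB/decade

With 0 zeros and 1 pole, the high-frequency asymptotic slope is 20 × (0 − 1) = -20 dB/decade.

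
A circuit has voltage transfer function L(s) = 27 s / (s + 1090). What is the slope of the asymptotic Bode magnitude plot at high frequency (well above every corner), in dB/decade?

With 1 zero and 1 pole, the high-frequency asymptotic slope is 20 × (1 − 1) = 0 dB/decade.

0 dB/decade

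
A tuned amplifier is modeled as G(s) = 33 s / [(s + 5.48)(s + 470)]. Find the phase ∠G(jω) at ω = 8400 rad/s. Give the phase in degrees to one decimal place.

∠(j8400) = 90.00°
∠(j8400 + 5.48) = arctan(8400/5.48) = 89.96°
∠(j8400 + 470) = arctan(8400/470) = 86.80°
∠G(j8400) = 90.00° − (89.96° + 86.80°) = -86.76°

-86.8 deg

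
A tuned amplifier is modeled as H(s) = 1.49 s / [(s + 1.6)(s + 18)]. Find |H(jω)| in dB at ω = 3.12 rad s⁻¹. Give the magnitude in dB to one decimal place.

-22.8 dB

|j3.12| = 3.12
|j3.12 + 1.6| = √(3.12² + 1.6²) = 3.506
|j3.12 + 18| = √(3.12² + 18²) = 18.27
|H(j3.12)| = 1.49 × 3.12 / (3.506 × 18.27) = 0.072575
20 log₁₀(0.072575) = -22.78 dB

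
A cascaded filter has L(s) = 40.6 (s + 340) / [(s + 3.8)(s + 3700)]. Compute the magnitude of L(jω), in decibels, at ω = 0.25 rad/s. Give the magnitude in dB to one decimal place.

-0.2 dB

|j0.25 + 340| = √(0.25² + 340²) = 340
|j0.25 + 3.8| = √(0.25² + 3.8²) = 3.808
|j0.25 + 3700| = √(0.25² + 3700²) = 3700
|L(j0.25)| = 40.6 × 340 / (3.808 × 3700) = 0.97967
20 log₁₀(0.97967) = -0.18 dB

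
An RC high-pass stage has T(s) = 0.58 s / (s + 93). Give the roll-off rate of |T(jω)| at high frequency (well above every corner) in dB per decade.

0 dB/decade

With 1 zero and 1 pole, the high-frequency asymptotic slope is 20 × (1 − 1) = 0 dB/decade.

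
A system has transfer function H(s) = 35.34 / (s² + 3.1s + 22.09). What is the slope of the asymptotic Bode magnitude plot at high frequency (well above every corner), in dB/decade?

With 0 zeros and 2 poles, the high-frequency asymptotic slope is 20 × (0 − 2) = -40 dB/decade.

-40 dB/decade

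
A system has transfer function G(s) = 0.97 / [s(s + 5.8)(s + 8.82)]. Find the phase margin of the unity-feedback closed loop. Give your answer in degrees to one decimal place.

Gain crossover: |G(jω)| = 1 at ω ≈ 0.019 rad/sec.
∠G(j0.019) = −90° − arctan(0.019/5.8) − arctan(0.019/8.82) ≈ -90.31°
PM = 180° + (-90.31°) = 89.69°

89.7°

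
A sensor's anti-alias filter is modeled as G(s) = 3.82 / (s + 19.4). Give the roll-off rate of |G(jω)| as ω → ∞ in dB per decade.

-20 dB/decade

With 0 zeros and 1 pole, the high-frequency asymptotic slope is 20 × (0 − 1) = -20 dB/decade.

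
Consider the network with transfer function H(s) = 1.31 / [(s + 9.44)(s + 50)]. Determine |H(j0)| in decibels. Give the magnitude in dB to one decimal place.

-51.1 dB

H(0) = 1.31 / (9.44 × 50) = 0.0027754
20 log₁₀(0.0027754) = -51.13 dB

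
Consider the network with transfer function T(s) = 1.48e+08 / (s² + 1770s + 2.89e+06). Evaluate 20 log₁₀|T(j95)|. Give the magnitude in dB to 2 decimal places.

|(j95)² + 1770(j95) + 2.89e+06| = |2.881e+06 + j1.6815e+05| = 2.886e+06
|T(j95)| = 1.48e+08 / 2.886e+06 = 51.284
20 log₁₀(51.284) = 34.200 dB

34.20 dB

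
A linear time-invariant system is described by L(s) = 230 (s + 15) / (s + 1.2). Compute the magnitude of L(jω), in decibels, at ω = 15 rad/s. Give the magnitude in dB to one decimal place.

|j15 + 15| = √(15² + 15²) = 21.21
|j15 + 1.2| = √(15² + 1.2²) = 15.05
|L(j15)| = 230 × 21.21 / 15.05 = 324.23
20 log₁₀(324.23) = 50.22 dB

50.2 dB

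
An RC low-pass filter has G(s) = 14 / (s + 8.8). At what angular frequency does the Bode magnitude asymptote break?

The single real pole at s = −8.8 gives a corner at ω = 8.8 rad s⁻¹.

8.8 rad s⁻¹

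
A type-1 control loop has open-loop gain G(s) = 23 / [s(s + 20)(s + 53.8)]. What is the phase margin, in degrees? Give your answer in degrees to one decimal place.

Gain crossover: |G(jω)| = 1 at ω ≈ 0.0214 rad/s.
∠G(j0.0214) = −90° − arctan(0.0214/20) − arctan(0.0214/53.8) ≈ -90.08°
PM = 180° + (-90.08°) = 89.92°

89.9°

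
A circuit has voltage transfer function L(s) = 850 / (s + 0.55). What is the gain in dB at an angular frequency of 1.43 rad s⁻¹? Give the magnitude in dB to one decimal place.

|j1.43 + 0.55| = √(1.43² + 0.55²) = 1.532
|L(j1.43)| = 850 / 1.532 = 554.79
20 log₁₀(554.79) = 54.88 dB

54.9 dB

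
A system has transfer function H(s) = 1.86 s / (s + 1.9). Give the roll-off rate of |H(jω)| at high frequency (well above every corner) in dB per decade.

With 1 zero and 1 pole, the high-frequency asymptotic slope is 20 × (1 − 1) = 0 dB/decade.

0 dB/decade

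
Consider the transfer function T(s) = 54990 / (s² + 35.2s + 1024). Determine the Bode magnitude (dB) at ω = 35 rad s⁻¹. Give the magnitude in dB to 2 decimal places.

32.88 dB

|(j35)² + 35.2(j35) + 1024| = |-201 + j1232| = 1248
|T(j35)| = 54990 / 1248 = 44.052
20 log₁₀(44.052) = 32.879 dB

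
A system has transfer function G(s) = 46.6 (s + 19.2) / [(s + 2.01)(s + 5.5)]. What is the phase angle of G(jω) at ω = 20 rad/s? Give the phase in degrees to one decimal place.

-112.7°

∠(j20 + 19.2) = arctan(20/19.2) = 46.17°
∠(j20 + 2.01) = arctan(20/2.01) = 84.26°
∠(j20 + 5.5) = arctan(20/5.5) = 74.62°
∠G(j20) = 46.17° − (84.26° + 74.62°) = -112.72°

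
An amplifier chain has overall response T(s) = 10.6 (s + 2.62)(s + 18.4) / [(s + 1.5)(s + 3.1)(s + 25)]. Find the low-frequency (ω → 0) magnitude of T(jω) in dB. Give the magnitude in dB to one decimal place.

12.9 dB

T(0) = 10.6 × 2.62 × 18.4 / (1.5 × 3.1 × 25) = 4.3957
20 log₁₀(4.3957) = 12.86 dB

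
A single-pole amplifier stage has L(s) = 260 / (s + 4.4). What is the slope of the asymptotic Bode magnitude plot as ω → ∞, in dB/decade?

With 0 zeros and 1 pole, the high-frequency asymptotic slope is 20 × (0 − 1) = -20 dB/decade.

-20 dB/decade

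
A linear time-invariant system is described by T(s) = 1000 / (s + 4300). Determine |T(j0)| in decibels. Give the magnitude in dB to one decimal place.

T(0) = 1000 / 4300 = 0.23256
20 log₁₀(0.23256) = -12.67 dB

-12.7 dB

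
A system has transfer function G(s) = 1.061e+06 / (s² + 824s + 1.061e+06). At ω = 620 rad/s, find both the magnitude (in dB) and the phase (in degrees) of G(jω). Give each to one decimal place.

|(j620)² + 824(j620) + 1.061e+06| = |6.766e+05 + j5.1088e+05| = 8.478e+05
|G(j620)| = 1.061e+06 / 8.478e+05 = 1.2515
20 log₁₀(1.2515) = 1.95 dB
∠[(j620)² + 824(j620) + 1.061e+06] = ∠[6.766e+05 + j5.1088e+05] = 37.06°
∠G(j620) = −37.06° = -37.06°

|G| = 1.9 dB, ∠G = -37.1°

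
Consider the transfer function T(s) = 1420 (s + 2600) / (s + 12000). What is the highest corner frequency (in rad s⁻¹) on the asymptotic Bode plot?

Break frequencies occur at each pole and zero magnitude: 2600 rad s⁻¹, 12000 rad s⁻¹.
The highest is 12000 rad s⁻¹.

12000 rad s⁻¹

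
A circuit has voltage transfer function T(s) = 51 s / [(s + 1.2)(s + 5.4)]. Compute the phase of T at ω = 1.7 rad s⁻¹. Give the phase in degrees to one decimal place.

∠(j1.7) = 90.00°
∠(j1.7 + 1.2) = arctan(1.7/1.2) = 54.78°
∠(j1.7 + 5.4) = arctan(1.7/5.4) = 17.47°
∠T(j1.7) = 90.00° − (54.78° + 17.47°) = 17.74°

17.7°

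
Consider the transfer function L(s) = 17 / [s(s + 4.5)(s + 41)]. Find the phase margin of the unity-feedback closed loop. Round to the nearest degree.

89°

Gain crossover: |L(jω)| = 1 at ω ≈ 0.0921 rad/s.
∠L(j0.0921) = −90° − arctan(0.0921/4.5) − arctan(0.0921/41) ≈ -91.30°
PM = 180° + (-91.30°) = 88.70°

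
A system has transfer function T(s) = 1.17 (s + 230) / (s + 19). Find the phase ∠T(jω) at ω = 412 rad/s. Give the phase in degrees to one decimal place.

-26.5°

∠(j412 + 230) = arctan(412/230) = 60.83°
∠(j412 + 19) = arctan(412/19) = 87.36°
∠T(j412) = 60.83° − 87.36° = -26.53°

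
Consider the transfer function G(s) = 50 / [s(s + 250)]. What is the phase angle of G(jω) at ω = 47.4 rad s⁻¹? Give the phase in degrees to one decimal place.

∠(j47.4 + 250) = arctan(47.4/250) = 10.74°
∠(j47.4) = 90.00°
∠G(j47.4) = − (10.74° + 90.00°) = -100.74°

-100.7°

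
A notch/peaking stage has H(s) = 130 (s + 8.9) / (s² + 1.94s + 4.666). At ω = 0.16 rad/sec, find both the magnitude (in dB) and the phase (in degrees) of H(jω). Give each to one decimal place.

|H| = 47.9 dB, ∠H = -2.8 deg

|j0.16 + 8.9| = √(0.16² + 8.9²) = 8.901
|(j0.16)² + 1.94(j0.16) + 4.666| = |4.6404 + j0.3104| = 4.651
|H(j0.16)| = 130 × 8.901 / 4.651 = 248.82
20 log₁₀(248.82) = 47.92 dB
∠(j0.16 + 8.9) = arctan(0.16/8.9) = 1.03°
∠[(j0.16)² + 1.94(j0.16) + 4.666] = ∠[4.6404 + j0.3104] = 3.83°
∠H(j0.16) = 1.03° − 3.83° = -2.80°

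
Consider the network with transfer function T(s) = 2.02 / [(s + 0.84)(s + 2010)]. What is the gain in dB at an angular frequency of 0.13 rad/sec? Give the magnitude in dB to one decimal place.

|j0.13 + 0.84| = √(0.13² + 0.84²) = 0.85
|j0.13 + 2010| = √(0.13² + 2010²) = 2010
|T(j0.13)| = 2.02 / (0.85 × 2010) = 0.0011823
20 log₁₀(0.0011823) = -58.55 dB

-58.5 dB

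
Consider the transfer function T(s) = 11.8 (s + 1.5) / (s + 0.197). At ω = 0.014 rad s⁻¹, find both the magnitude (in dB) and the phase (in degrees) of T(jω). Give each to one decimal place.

|T| = 39.0 dB, ∠T = -3.5°

|j0.014 + 1.5| = √(0.014² + 1.5²) = 1.5
|j0.014 + 0.197| = √(0.014² + 0.197²) = 0.1975
|T(j0.014)| = 11.8 × 1.5 / 0.1975 = 89.626
20 log₁₀(89.626) = 39.05 dB
∠(j0.014 + 1.5) = arctan(0.014/1.5) = 0.53°
∠(j0.014 + 0.197) = arctan(0.014/0.197) = 4.06°
∠T(j0.014) = 0.53° − 4.06° = -3.53°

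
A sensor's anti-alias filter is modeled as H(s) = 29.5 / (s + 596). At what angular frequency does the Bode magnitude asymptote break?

The single real pole at s = −596 gives a corner at ω = 596 rad/s.

596 rad/s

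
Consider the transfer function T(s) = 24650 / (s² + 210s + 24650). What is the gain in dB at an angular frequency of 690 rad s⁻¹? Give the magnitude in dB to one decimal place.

|(j690)² + 210(j690) + 24650| = |-4.5145e+05 + j1.449e+05| = 4.741e+05
|T(j690)| = 24650 / 4.741e+05 = 0.05199
20 log₁₀(0.05199) = -25.68 dB

-25.7 dB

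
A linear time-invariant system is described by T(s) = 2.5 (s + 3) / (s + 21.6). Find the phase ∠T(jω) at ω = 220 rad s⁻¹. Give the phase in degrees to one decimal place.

∠(j220 + 3) = arctan(220/3) = 89.22°
∠(j220 + 21.6) = arctan(220/21.6) = 84.39°
∠T(j220) = 89.22° − 84.39° = 4.83°

4.8°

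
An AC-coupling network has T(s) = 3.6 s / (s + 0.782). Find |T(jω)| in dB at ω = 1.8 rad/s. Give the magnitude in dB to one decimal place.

10.4 dB

|j1.8| = 1.8
|j1.8 + 0.782| = √(1.8² + 0.782²) = 1.963
|T(j1.8)| = 3.6 × 1.8 / 1.963 = 3.3019
20 log₁₀(3.3019) = 10.38 dB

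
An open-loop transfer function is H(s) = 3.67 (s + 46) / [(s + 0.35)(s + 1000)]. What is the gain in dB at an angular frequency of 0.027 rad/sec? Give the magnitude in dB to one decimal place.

-6.4 dB

|j0.027 + 46| = √(0.027² + 46²) = 46
|j0.027 + 0.35| = √(0.027² + 0.35²) = 0.351
|j0.027 + 1000| = √(0.027² + 1000²) = 1000
|H(j0.027)| = 3.67 × 46 / (0.351 × 1000) = 0.48091
20 log₁₀(0.48091) = -6.36 dB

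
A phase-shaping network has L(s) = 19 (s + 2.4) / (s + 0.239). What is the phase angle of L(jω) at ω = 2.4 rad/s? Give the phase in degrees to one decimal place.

-39.3 deg

∠(j2.4 + 2.4) = arctan(2.4/2.4) = 45.00°
∠(j2.4 + 0.239) = arctan(2.4/0.239) = 84.31°
∠L(j2.4) = 45.00° − 84.31° = -39.31°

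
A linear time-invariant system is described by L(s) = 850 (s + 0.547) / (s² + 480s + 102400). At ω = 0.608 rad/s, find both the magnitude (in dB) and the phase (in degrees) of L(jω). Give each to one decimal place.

|j0.608 + 0.547| = √(0.608² + 0.547²) = 0.8178
|(j0.608)² + 480(j0.608) + 102400| = |1.024e+05 + j291.84| = 1.024e+05
|L(j0.608)| = 850 × 0.8178 / 1.024e+05 = 0.0067888
20 log₁₀(0.0067888) = -43.36 dB
∠(j0.608 + 0.547) = arctan(0.608/0.547) = 48.02°
∠[(j0.608)² + 480(j0.608) + 102400] = ∠[1.024e+05 + j291.84] = 0.16°
∠L(j0.608) = 48.02° − 0.16° = 47.86°

|L| = -43.4 dB, ∠L = 47.9 deg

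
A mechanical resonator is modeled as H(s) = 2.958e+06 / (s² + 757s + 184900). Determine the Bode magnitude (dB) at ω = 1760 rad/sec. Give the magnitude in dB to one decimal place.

|(j1760)² + 757(j1760) + 184900| = |-2.9127e+06 + j1.3323e+06| = 3.203e+06
|H(j1760)| = 2.958e+06 / 3.203e+06 = 0.92352
20 log₁₀(0.92352) = -0.69 dB

-0.7 dB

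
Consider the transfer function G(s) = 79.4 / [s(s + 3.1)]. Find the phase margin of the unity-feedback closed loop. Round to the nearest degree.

Gain crossover: |G(jω)| = 1 at ω ≈ 8.65 rad s⁻¹.
∠G(j8.65) = −90° − arctan(8.65/3.1) ≈ -160.27°
PM = 180° + (-160.27°) = 19.73°

20°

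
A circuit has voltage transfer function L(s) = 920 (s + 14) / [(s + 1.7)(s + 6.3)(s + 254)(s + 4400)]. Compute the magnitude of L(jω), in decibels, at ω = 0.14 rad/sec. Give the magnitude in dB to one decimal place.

|j0.14 + 14| = √(0.14² + 14²) = 14
|j0.14 + 1.7| = √(0.14² + 1.7²) = 1.706
|j0.14 + 6.3| = √(0.14² + 6.3²) = 6.302
|j0.14 + 254| = √(0.14² + 254²) = 254
|j0.14 + 4400| = √(0.14² + 4400²) = 4400
|L(j0.14)| = 920 × 14 / (1.706 × 6.302 × 254 × 4400) = 0.0010722
20 log₁₀(0.0010722) = -59.39 dB

-59.4 dB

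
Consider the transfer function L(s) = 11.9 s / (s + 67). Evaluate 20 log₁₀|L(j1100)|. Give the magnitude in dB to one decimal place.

|j1100| = 1100
|j1100 + 67| = √(1100² + 67²) = 1102
|L(j1100)| = 11.9 × 1100 / 1102 = 11.878
20 log₁₀(11.878) = 21.49 dB

21.5 dB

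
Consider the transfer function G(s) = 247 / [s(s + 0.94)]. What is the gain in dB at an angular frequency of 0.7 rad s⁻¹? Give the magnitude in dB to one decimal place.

49.6 dB

|j0.7 + 0.94| = √(0.7² + 0.94²) = 1.172
|j0.7| = 0.7
|G(j0.7)| = 247 / (1.172 × 0.7) = 301.07
20 log₁₀(301.07) = 49.57 dB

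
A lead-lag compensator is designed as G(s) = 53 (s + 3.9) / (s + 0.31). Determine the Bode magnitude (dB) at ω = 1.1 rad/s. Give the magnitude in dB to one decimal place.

|j1.1 + 3.9| = √(1.1² + 3.9²) = 4.052
|j1.1 + 0.31| = √(1.1² + 0.31²) = 1.143
|G(j1.1)| = 53 × 4.052 / 1.143 = 187.92
20 log₁₀(187.92) = 45.48 dB

45.5 dB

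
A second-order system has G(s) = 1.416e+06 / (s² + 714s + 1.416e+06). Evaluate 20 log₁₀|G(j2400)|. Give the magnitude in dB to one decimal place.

|(j2400)² + 714(j2400) + 1.416e+06| = |-4.344e+06 + j1.7136e+06| = 4.67e+06
|G(j2400)| = 1.416e+06 / 4.67e+06 = 0.30323
20 log₁₀(0.30323) = -10.36 dB

-10.4 dB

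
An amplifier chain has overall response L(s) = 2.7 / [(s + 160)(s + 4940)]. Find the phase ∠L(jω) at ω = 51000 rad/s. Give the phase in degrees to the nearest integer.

∠(j51000 + 160) = arctan(51000/160) = 89.82°
∠(j51000 + 4940) = arctan(51000/4940) = 84.47°
∠L(j51000) = − (89.82° + 84.47°) = -174.29°

-174°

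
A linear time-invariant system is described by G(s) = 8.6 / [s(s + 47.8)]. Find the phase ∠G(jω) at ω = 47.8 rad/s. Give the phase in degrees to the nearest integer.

∠(j47.8 + 47.8) = arctan(47.8/47.8) = 45.00°
∠(j47.8) = 90.00°
∠G(j47.8) = − (45.00° + 90.00°) = -135.00°

-135°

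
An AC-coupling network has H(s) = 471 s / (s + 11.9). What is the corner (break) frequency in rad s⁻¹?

The single real pole at s = −11.9 gives a corner at ω = 11.9 rad s⁻¹.

11.9 rad s⁻¹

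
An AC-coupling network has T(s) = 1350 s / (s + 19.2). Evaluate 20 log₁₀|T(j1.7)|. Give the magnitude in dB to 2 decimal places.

|j1.7| = 1.7
|j1.7 + 19.2| = √(1.7² + 19.2²) = 19.28
|T(j1.7)| = 1350 × 1.7 / 19.28 = 119.07
20 log₁₀(119.07) = 41.516 dB

41.52 dB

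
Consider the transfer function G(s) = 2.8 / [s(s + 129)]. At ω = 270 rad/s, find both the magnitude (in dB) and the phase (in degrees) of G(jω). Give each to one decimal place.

|G| = -89.2 dB, ∠G = -154.5°

|j270 + 129| = √(270² + 129²) = 299.2
|j270| = 270
|G(j270)| = 2.8 / (299.2 × 270) = 3.4656e-05
20 log₁₀(3.4656e-05) = -89.20 dB
∠(j270 + 129) = arctan(270/129) = 64.46°
∠(j270) = 90.00°
∠G(j270) = − (64.46° + 90.00°) = -154.46°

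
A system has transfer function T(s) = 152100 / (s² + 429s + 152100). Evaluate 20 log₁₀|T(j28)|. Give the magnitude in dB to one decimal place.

|(j28)² + 429(j28) + 152100| = |1.5132e+05 + j12012| = 1.518e+05
|T(j28)| = 152100 / 1.518e+05 = 1.002
20 log₁₀(1.002) = 0.02 dB

0.0 dB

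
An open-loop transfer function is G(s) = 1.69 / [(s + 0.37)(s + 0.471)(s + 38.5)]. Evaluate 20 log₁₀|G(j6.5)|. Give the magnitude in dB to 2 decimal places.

-59.83 dB

|j6.5 + 0.37| = √(6.5² + 0.37²) = 6.511
|j6.5 + 0.471| = √(6.5² + 0.471²) = 6.517
|j6.5 + 38.5| = √(6.5² + 38.5²) = 39.04
|G(j6.5)| = 1.69 / (6.511 × 6.517 × 39.04) = 0.0010201
20 log₁₀(0.0010201) = -59.827 dB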